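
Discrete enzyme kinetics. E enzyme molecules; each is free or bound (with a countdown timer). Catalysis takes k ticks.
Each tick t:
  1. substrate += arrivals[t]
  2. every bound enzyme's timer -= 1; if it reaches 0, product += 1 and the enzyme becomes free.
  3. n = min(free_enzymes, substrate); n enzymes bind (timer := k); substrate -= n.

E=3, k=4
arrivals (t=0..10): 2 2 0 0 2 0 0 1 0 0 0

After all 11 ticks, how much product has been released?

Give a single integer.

Answer: 6

Derivation:
t=0: arr=2 -> substrate=0 bound=2 product=0
t=1: arr=2 -> substrate=1 bound=3 product=0
t=2: arr=0 -> substrate=1 bound=3 product=0
t=3: arr=0 -> substrate=1 bound=3 product=0
t=4: arr=2 -> substrate=1 bound=3 product=2
t=5: arr=0 -> substrate=0 bound=3 product=3
t=6: arr=0 -> substrate=0 bound=3 product=3
t=7: arr=1 -> substrate=1 bound=3 product=3
t=8: arr=0 -> substrate=0 bound=2 product=5
t=9: arr=0 -> substrate=0 bound=1 product=6
t=10: arr=0 -> substrate=0 bound=1 product=6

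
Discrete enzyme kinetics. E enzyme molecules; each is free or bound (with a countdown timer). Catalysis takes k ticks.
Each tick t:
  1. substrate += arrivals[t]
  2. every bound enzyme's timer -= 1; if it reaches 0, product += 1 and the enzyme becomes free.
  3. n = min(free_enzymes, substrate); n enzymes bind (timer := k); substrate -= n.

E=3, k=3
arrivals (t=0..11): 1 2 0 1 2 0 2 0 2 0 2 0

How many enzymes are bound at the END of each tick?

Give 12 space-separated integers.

t=0: arr=1 -> substrate=0 bound=1 product=0
t=1: arr=2 -> substrate=0 bound=3 product=0
t=2: arr=0 -> substrate=0 bound=3 product=0
t=3: arr=1 -> substrate=0 bound=3 product=1
t=4: arr=2 -> substrate=0 bound=3 product=3
t=5: arr=0 -> substrate=0 bound=3 product=3
t=6: arr=2 -> substrate=1 bound=3 product=4
t=7: arr=0 -> substrate=0 bound=2 product=6
t=8: arr=2 -> substrate=1 bound=3 product=6
t=9: arr=0 -> substrate=0 bound=3 product=7
t=10: arr=2 -> substrate=1 bound=3 product=8
t=11: arr=0 -> substrate=0 bound=3 product=9

Answer: 1 3 3 3 3 3 3 2 3 3 3 3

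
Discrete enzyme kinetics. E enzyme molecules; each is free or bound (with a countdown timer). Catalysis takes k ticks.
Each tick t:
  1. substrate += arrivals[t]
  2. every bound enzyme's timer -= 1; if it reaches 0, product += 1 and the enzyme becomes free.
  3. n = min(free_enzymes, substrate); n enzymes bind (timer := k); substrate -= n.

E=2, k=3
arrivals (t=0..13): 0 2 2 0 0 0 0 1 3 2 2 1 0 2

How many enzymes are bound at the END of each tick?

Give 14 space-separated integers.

Answer: 0 2 2 2 2 2 2 1 2 2 2 2 2 2

Derivation:
t=0: arr=0 -> substrate=0 bound=0 product=0
t=1: arr=2 -> substrate=0 bound=2 product=0
t=2: arr=2 -> substrate=2 bound=2 product=0
t=3: arr=0 -> substrate=2 bound=2 product=0
t=4: arr=0 -> substrate=0 bound=2 product=2
t=5: arr=0 -> substrate=0 bound=2 product=2
t=6: arr=0 -> substrate=0 bound=2 product=2
t=7: arr=1 -> substrate=0 bound=1 product=4
t=8: arr=3 -> substrate=2 bound=2 product=4
t=9: arr=2 -> substrate=4 bound=2 product=4
t=10: arr=2 -> substrate=5 bound=2 product=5
t=11: arr=1 -> substrate=5 bound=2 product=6
t=12: arr=0 -> substrate=5 bound=2 product=6
t=13: arr=2 -> substrate=6 bound=2 product=7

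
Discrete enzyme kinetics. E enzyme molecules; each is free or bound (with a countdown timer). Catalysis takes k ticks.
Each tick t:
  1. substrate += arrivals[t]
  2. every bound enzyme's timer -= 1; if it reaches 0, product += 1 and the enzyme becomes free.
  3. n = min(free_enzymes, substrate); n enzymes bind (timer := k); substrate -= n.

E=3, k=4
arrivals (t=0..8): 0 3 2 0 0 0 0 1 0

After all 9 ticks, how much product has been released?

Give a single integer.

t=0: arr=0 -> substrate=0 bound=0 product=0
t=1: arr=3 -> substrate=0 bound=3 product=0
t=2: arr=2 -> substrate=2 bound=3 product=0
t=3: arr=0 -> substrate=2 bound=3 product=0
t=4: arr=0 -> substrate=2 bound=3 product=0
t=5: arr=0 -> substrate=0 bound=2 product=3
t=6: arr=0 -> substrate=0 bound=2 product=3
t=7: arr=1 -> substrate=0 bound=3 product=3
t=8: arr=0 -> substrate=0 bound=3 product=3

Answer: 3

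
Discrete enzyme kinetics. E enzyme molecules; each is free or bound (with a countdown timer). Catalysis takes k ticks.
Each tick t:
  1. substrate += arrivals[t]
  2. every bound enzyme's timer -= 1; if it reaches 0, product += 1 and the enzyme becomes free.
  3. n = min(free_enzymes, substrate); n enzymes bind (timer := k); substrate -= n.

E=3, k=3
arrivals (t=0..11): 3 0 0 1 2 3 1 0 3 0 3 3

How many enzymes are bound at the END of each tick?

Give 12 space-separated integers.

Answer: 3 3 3 1 3 3 3 3 3 3 3 3

Derivation:
t=0: arr=3 -> substrate=0 bound=3 product=0
t=1: arr=0 -> substrate=0 bound=3 product=0
t=2: arr=0 -> substrate=0 bound=3 product=0
t=3: arr=1 -> substrate=0 bound=1 product=3
t=4: arr=2 -> substrate=0 bound=3 product=3
t=5: arr=3 -> substrate=3 bound=3 product=3
t=6: arr=1 -> substrate=3 bound=3 product=4
t=7: arr=0 -> substrate=1 bound=3 product=6
t=8: arr=3 -> substrate=4 bound=3 product=6
t=9: arr=0 -> substrate=3 bound=3 product=7
t=10: arr=3 -> substrate=4 bound=3 product=9
t=11: arr=3 -> substrate=7 bound=3 product=9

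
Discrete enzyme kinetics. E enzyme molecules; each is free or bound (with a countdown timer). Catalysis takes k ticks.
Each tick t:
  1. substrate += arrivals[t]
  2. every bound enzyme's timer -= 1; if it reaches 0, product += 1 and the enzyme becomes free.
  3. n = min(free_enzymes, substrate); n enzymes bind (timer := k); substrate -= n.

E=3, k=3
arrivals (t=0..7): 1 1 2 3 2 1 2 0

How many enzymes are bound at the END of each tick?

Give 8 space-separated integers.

t=0: arr=1 -> substrate=0 bound=1 product=0
t=1: arr=1 -> substrate=0 bound=2 product=0
t=2: arr=2 -> substrate=1 bound=3 product=0
t=3: arr=3 -> substrate=3 bound=3 product=1
t=4: arr=2 -> substrate=4 bound=3 product=2
t=5: arr=1 -> substrate=4 bound=3 product=3
t=6: arr=2 -> substrate=5 bound=3 product=4
t=7: arr=0 -> substrate=4 bound=3 product=5

Answer: 1 2 3 3 3 3 3 3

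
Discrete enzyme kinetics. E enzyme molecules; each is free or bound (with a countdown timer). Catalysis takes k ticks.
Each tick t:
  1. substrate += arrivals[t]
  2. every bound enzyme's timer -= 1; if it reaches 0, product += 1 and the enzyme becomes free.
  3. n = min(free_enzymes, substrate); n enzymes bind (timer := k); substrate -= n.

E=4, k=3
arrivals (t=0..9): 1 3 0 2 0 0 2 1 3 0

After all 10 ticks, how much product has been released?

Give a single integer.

Answer: 8

Derivation:
t=0: arr=1 -> substrate=0 bound=1 product=0
t=1: arr=3 -> substrate=0 bound=4 product=0
t=2: arr=0 -> substrate=0 bound=4 product=0
t=3: arr=2 -> substrate=1 bound=4 product=1
t=4: arr=0 -> substrate=0 bound=2 product=4
t=5: arr=0 -> substrate=0 bound=2 product=4
t=6: arr=2 -> substrate=0 bound=3 product=5
t=7: arr=1 -> substrate=0 bound=3 product=6
t=8: arr=3 -> substrate=2 bound=4 product=6
t=9: arr=0 -> substrate=0 bound=4 product=8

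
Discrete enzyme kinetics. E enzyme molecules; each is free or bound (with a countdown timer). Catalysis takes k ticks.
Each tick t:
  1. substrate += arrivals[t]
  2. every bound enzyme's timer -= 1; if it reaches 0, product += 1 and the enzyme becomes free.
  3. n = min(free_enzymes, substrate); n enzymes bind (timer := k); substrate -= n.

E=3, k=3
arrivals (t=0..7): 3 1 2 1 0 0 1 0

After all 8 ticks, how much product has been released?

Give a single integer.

t=0: arr=3 -> substrate=0 bound=3 product=0
t=1: arr=1 -> substrate=1 bound=3 product=0
t=2: arr=2 -> substrate=3 bound=3 product=0
t=3: arr=1 -> substrate=1 bound=3 product=3
t=4: arr=0 -> substrate=1 bound=3 product=3
t=5: arr=0 -> substrate=1 bound=3 product=3
t=6: arr=1 -> substrate=0 bound=2 product=6
t=7: arr=0 -> substrate=0 bound=2 product=6

Answer: 6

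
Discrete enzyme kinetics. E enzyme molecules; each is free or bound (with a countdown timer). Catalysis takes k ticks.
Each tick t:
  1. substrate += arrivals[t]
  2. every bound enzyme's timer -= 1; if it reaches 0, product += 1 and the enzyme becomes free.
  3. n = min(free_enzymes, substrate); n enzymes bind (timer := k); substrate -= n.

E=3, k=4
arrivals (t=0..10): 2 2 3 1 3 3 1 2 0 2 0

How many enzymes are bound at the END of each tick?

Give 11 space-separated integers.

t=0: arr=2 -> substrate=0 bound=2 product=0
t=1: arr=2 -> substrate=1 bound=3 product=0
t=2: arr=3 -> substrate=4 bound=3 product=0
t=3: arr=1 -> substrate=5 bound=3 product=0
t=4: arr=3 -> substrate=6 bound=3 product=2
t=5: arr=3 -> substrate=8 bound=3 product=3
t=6: arr=1 -> substrate=9 bound=3 product=3
t=7: arr=2 -> substrate=11 bound=3 product=3
t=8: arr=0 -> substrate=9 bound=3 product=5
t=9: arr=2 -> substrate=10 bound=3 product=6
t=10: arr=0 -> substrate=10 bound=3 product=6

Answer: 2 3 3 3 3 3 3 3 3 3 3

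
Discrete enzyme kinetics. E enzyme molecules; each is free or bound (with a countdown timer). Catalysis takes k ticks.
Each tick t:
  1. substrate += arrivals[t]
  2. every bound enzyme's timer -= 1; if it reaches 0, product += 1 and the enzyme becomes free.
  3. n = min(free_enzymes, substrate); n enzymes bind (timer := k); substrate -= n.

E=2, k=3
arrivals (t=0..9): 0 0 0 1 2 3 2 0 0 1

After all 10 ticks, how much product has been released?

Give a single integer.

t=0: arr=0 -> substrate=0 bound=0 product=0
t=1: arr=0 -> substrate=0 bound=0 product=0
t=2: arr=0 -> substrate=0 bound=0 product=0
t=3: arr=1 -> substrate=0 bound=1 product=0
t=4: arr=2 -> substrate=1 bound=2 product=0
t=5: arr=3 -> substrate=4 bound=2 product=0
t=6: arr=2 -> substrate=5 bound=2 product=1
t=7: arr=0 -> substrate=4 bound=2 product=2
t=8: arr=0 -> substrate=4 bound=2 product=2
t=9: arr=1 -> substrate=4 bound=2 product=3

Answer: 3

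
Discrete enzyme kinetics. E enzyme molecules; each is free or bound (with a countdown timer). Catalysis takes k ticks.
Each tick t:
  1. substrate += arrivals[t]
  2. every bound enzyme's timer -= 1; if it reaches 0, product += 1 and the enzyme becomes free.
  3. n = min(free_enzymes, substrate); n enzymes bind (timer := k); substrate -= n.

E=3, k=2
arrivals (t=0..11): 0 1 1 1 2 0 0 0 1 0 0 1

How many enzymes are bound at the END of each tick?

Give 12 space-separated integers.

t=0: arr=0 -> substrate=0 bound=0 product=0
t=1: arr=1 -> substrate=0 bound=1 product=0
t=2: arr=1 -> substrate=0 bound=2 product=0
t=3: arr=1 -> substrate=0 bound=2 product=1
t=4: arr=2 -> substrate=0 bound=3 product=2
t=5: arr=0 -> substrate=0 bound=2 product=3
t=6: arr=0 -> substrate=0 bound=0 product=5
t=7: arr=0 -> substrate=0 bound=0 product=5
t=8: arr=1 -> substrate=0 bound=1 product=5
t=9: arr=0 -> substrate=0 bound=1 product=5
t=10: arr=0 -> substrate=0 bound=0 product=6
t=11: arr=1 -> substrate=0 bound=1 product=6

Answer: 0 1 2 2 3 2 0 0 1 1 0 1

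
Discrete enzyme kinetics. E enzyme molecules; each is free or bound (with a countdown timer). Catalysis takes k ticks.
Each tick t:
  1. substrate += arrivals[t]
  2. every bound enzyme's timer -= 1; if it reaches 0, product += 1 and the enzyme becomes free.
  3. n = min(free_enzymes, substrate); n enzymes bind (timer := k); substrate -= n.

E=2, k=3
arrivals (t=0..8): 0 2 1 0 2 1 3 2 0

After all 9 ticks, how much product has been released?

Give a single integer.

t=0: arr=0 -> substrate=0 bound=0 product=0
t=1: arr=2 -> substrate=0 bound=2 product=0
t=2: arr=1 -> substrate=1 bound=2 product=0
t=3: arr=0 -> substrate=1 bound=2 product=0
t=4: arr=2 -> substrate=1 bound=2 product=2
t=5: arr=1 -> substrate=2 bound=2 product=2
t=6: arr=3 -> substrate=5 bound=2 product=2
t=7: arr=2 -> substrate=5 bound=2 product=4
t=8: arr=0 -> substrate=5 bound=2 product=4

Answer: 4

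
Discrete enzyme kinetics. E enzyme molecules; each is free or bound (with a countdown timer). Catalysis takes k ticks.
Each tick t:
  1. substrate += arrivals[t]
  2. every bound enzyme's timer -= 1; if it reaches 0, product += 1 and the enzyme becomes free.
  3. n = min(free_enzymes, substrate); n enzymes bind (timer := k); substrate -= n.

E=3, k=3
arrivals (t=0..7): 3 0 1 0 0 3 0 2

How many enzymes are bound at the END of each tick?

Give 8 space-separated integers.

t=0: arr=3 -> substrate=0 bound=3 product=0
t=1: arr=0 -> substrate=0 bound=3 product=0
t=2: arr=1 -> substrate=1 bound=3 product=0
t=3: arr=0 -> substrate=0 bound=1 product=3
t=4: arr=0 -> substrate=0 bound=1 product=3
t=5: arr=3 -> substrate=1 bound=3 product=3
t=6: arr=0 -> substrate=0 bound=3 product=4
t=7: arr=2 -> substrate=2 bound=3 product=4

Answer: 3 3 3 1 1 3 3 3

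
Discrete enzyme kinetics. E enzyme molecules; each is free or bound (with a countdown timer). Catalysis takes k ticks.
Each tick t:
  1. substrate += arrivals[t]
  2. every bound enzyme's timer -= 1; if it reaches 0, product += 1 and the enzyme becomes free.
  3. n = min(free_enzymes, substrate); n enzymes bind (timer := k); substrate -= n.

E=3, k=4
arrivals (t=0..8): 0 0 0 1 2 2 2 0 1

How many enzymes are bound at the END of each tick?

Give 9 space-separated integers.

Answer: 0 0 0 1 3 3 3 3 3

Derivation:
t=0: arr=0 -> substrate=0 bound=0 product=0
t=1: arr=0 -> substrate=0 bound=0 product=0
t=2: arr=0 -> substrate=0 bound=0 product=0
t=3: arr=1 -> substrate=0 bound=1 product=0
t=4: arr=2 -> substrate=0 bound=3 product=0
t=5: arr=2 -> substrate=2 bound=3 product=0
t=6: arr=2 -> substrate=4 bound=3 product=0
t=7: arr=0 -> substrate=3 bound=3 product=1
t=8: arr=1 -> substrate=2 bound=3 product=3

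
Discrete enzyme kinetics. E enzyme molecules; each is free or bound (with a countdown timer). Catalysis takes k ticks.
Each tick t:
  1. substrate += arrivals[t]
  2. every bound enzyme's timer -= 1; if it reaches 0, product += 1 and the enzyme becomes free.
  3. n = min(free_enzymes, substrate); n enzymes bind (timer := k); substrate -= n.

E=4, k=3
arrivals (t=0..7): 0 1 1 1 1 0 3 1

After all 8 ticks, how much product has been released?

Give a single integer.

t=0: arr=0 -> substrate=0 bound=0 product=0
t=1: arr=1 -> substrate=0 bound=1 product=0
t=2: arr=1 -> substrate=0 bound=2 product=0
t=3: arr=1 -> substrate=0 bound=3 product=0
t=4: arr=1 -> substrate=0 bound=3 product=1
t=5: arr=0 -> substrate=0 bound=2 product=2
t=6: arr=3 -> substrate=0 bound=4 product=3
t=7: arr=1 -> substrate=0 bound=4 product=4

Answer: 4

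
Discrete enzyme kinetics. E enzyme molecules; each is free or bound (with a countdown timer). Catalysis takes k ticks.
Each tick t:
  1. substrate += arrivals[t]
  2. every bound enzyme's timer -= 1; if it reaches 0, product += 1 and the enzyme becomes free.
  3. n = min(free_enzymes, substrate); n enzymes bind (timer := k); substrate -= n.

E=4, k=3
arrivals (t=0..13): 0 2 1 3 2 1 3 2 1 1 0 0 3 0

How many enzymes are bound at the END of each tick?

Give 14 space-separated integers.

t=0: arr=0 -> substrate=0 bound=0 product=0
t=1: arr=2 -> substrate=0 bound=2 product=0
t=2: arr=1 -> substrate=0 bound=3 product=0
t=3: arr=3 -> substrate=2 bound=4 product=0
t=4: arr=2 -> substrate=2 bound=4 product=2
t=5: arr=1 -> substrate=2 bound=4 product=3
t=6: arr=3 -> substrate=4 bound=4 product=4
t=7: arr=2 -> substrate=4 bound=4 product=6
t=8: arr=1 -> substrate=4 bound=4 product=7
t=9: arr=1 -> substrate=4 bound=4 product=8
t=10: arr=0 -> substrate=2 bound=4 product=10
t=11: arr=0 -> substrate=1 bound=4 product=11
t=12: arr=3 -> substrate=3 bound=4 product=12
t=13: arr=0 -> substrate=1 bound=4 product=14

Answer: 0 2 3 4 4 4 4 4 4 4 4 4 4 4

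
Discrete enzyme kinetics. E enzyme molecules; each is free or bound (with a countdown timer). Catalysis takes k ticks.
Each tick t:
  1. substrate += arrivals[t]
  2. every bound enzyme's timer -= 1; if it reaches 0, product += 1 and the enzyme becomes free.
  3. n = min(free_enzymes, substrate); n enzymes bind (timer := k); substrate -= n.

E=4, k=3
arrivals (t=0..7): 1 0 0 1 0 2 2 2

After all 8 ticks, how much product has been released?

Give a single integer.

t=0: arr=1 -> substrate=0 bound=1 product=0
t=1: arr=0 -> substrate=0 bound=1 product=0
t=2: arr=0 -> substrate=0 bound=1 product=0
t=3: arr=1 -> substrate=0 bound=1 product=1
t=4: arr=0 -> substrate=0 bound=1 product=1
t=5: arr=2 -> substrate=0 bound=3 product=1
t=6: arr=2 -> substrate=0 bound=4 product=2
t=7: arr=2 -> substrate=2 bound=4 product=2

Answer: 2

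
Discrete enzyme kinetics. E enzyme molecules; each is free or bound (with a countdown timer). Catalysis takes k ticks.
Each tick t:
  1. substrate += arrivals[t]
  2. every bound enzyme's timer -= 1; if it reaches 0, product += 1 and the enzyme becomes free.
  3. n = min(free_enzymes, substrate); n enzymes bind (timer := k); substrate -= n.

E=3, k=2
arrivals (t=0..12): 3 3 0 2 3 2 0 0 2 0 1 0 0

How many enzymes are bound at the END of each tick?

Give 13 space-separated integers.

Answer: 3 3 3 3 3 3 3 3 3 3 1 1 0

Derivation:
t=0: arr=3 -> substrate=0 bound=3 product=0
t=1: arr=3 -> substrate=3 bound=3 product=0
t=2: arr=0 -> substrate=0 bound=3 product=3
t=3: arr=2 -> substrate=2 bound=3 product=3
t=4: arr=3 -> substrate=2 bound=3 product=6
t=5: arr=2 -> substrate=4 bound=3 product=6
t=6: arr=0 -> substrate=1 bound=3 product=9
t=7: arr=0 -> substrate=1 bound=3 product=9
t=8: arr=2 -> substrate=0 bound=3 product=12
t=9: arr=0 -> substrate=0 bound=3 product=12
t=10: arr=1 -> substrate=0 bound=1 product=15
t=11: arr=0 -> substrate=0 bound=1 product=15
t=12: arr=0 -> substrate=0 bound=0 product=16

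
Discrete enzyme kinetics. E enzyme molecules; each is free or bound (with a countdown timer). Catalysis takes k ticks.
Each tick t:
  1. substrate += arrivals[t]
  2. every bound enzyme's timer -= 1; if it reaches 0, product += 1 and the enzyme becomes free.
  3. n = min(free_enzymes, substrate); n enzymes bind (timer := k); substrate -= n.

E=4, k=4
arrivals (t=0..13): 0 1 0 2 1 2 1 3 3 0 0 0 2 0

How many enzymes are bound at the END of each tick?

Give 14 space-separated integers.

Answer: 0 1 1 3 4 4 4 4 4 4 4 4 4 4

Derivation:
t=0: arr=0 -> substrate=0 bound=0 product=0
t=1: arr=1 -> substrate=0 bound=1 product=0
t=2: arr=0 -> substrate=0 bound=1 product=0
t=3: arr=2 -> substrate=0 bound=3 product=0
t=4: arr=1 -> substrate=0 bound=4 product=0
t=5: arr=2 -> substrate=1 bound=4 product=1
t=6: arr=1 -> substrate=2 bound=4 product=1
t=7: arr=3 -> substrate=3 bound=4 product=3
t=8: arr=3 -> substrate=5 bound=4 product=4
t=9: arr=0 -> substrate=4 bound=4 product=5
t=10: arr=0 -> substrate=4 bound=4 product=5
t=11: arr=0 -> substrate=2 bound=4 product=7
t=12: arr=2 -> substrate=3 bound=4 product=8
t=13: arr=0 -> substrate=2 bound=4 product=9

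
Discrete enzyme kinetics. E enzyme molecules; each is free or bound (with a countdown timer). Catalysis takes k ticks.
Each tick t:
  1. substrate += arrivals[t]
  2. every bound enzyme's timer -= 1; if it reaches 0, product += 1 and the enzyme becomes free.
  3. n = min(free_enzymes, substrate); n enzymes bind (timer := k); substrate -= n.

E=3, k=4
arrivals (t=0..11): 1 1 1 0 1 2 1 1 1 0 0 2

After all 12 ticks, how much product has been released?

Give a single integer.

Answer: 6

Derivation:
t=0: arr=1 -> substrate=0 bound=1 product=0
t=1: arr=1 -> substrate=0 bound=2 product=0
t=2: arr=1 -> substrate=0 bound=3 product=0
t=3: arr=0 -> substrate=0 bound=3 product=0
t=4: arr=1 -> substrate=0 bound=3 product=1
t=5: arr=2 -> substrate=1 bound=3 product=2
t=6: arr=1 -> substrate=1 bound=3 product=3
t=7: arr=1 -> substrate=2 bound=3 product=3
t=8: arr=1 -> substrate=2 bound=3 product=4
t=9: arr=0 -> substrate=1 bound=3 product=5
t=10: arr=0 -> substrate=0 bound=3 product=6
t=11: arr=2 -> substrate=2 bound=3 product=6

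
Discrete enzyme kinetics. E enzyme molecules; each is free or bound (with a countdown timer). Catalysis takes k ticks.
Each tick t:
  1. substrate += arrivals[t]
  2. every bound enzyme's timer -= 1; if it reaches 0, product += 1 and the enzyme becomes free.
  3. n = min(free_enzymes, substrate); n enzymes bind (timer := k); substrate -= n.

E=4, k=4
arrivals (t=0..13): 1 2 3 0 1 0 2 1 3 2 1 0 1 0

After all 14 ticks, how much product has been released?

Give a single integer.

t=0: arr=1 -> substrate=0 bound=1 product=0
t=1: arr=2 -> substrate=0 bound=3 product=0
t=2: arr=3 -> substrate=2 bound=4 product=0
t=3: arr=0 -> substrate=2 bound=4 product=0
t=4: arr=1 -> substrate=2 bound=4 product=1
t=5: arr=0 -> substrate=0 bound=4 product=3
t=6: arr=2 -> substrate=1 bound=4 product=4
t=7: arr=1 -> substrate=2 bound=4 product=4
t=8: arr=3 -> substrate=4 bound=4 product=5
t=9: arr=2 -> substrate=4 bound=4 product=7
t=10: arr=1 -> substrate=4 bound=4 product=8
t=11: arr=0 -> substrate=4 bound=4 product=8
t=12: arr=1 -> substrate=4 bound=4 product=9
t=13: arr=0 -> substrate=2 bound=4 product=11

Answer: 11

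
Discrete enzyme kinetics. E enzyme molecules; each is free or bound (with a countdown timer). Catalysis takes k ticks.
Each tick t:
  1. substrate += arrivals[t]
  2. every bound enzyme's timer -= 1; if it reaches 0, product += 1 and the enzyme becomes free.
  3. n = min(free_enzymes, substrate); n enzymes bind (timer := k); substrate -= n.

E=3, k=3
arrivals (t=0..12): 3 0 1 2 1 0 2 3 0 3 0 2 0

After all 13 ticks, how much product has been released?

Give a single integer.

Answer: 12

Derivation:
t=0: arr=3 -> substrate=0 bound=3 product=0
t=1: arr=0 -> substrate=0 bound=3 product=0
t=2: arr=1 -> substrate=1 bound=3 product=0
t=3: arr=2 -> substrate=0 bound=3 product=3
t=4: arr=1 -> substrate=1 bound=3 product=3
t=5: arr=0 -> substrate=1 bound=3 product=3
t=6: arr=2 -> substrate=0 bound=3 product=6
t=7: arr=3 -> substrate=3 bound=3 product=6
t=8: arr=0 -> substrate=3 bound=3 product=6
t=9: arr=3 -> substrate=3 bound=3 product=9
t=10: arr=0 -> substrate=3 bound=3 product=9
t=11: arr=2 -> substrate=5 bound=3 product=9
t=12: arr=0 -> substrate=2 bound=3 product=12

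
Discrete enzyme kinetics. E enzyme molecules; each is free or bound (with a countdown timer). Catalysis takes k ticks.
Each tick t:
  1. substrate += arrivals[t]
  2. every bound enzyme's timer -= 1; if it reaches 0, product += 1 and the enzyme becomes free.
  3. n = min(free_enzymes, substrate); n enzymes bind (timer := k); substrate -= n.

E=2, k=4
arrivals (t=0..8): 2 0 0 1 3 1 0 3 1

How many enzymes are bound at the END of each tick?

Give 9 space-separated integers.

Answer: 2 2 2 2 2 2 2 2 2

Derivation:
t=0: arr=2 -> substrate=0 bound=2 product=0
t=1: arr=0 -> substrate=0 bound=2 product=0
t=2: arr=0 -> substrate=0 bound=2 product=0
t=3: arr=1 -> substrate=1 bound=2 product=0
t=4: arr=3 -> substrate=2 bound=2 product=2
t=5: arr=1 -> substrate=3 bound=2 product=2
t=6: arr=0 -> substrate=3 bound=2 product=2
t=7: arr=3 -> substrate=6 bound=2 product=2
t=8: arr=1 -> substrate=5 bound=2 product=4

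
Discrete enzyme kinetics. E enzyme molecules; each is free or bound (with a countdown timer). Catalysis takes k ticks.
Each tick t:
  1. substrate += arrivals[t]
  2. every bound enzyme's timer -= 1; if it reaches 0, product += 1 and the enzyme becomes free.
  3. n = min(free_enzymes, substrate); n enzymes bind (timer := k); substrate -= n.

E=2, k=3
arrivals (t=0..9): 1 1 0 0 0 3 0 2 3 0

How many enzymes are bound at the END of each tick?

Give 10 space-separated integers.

Answer: 1 2 2 1 0 2 2 2 2 2

Derivation:
t=0: arr=1 -> substrate=0 bound=1 product=0
t=1: arr=1 -> substrate=0 bound=2 product=0
t=2: arr=0 -> substrate=0 bound=2 product=0
t=3: arr=0 -> substrate=0 bound=1 product=1
t=4: arr=0 -> substrate=0 bound=0 product=2
t=5: arr=3 -> substrate=1 bound=2 product=2
t=6: arr=0 -> substrate=1 bound=2 product=2
t=7: arr=2 -> substrate=3 bound=2 product=2
t=8: arr=3 -> substrate=4 bound=2 product=4
t=9: arr=0 -> substrate=4 bound=2 product=4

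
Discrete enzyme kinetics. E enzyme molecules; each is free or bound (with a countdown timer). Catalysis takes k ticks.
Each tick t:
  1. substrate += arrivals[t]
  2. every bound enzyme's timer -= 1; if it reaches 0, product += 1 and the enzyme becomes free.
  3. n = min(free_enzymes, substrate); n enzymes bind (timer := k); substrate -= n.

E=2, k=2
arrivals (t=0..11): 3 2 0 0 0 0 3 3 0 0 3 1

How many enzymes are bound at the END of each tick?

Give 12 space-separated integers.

Answer: 2 2 2 2 1 1 2 2 2 2 2 2

Derivation:
t=0: arr=3 -> substrate=1 bound=2 product=0
t=1: arr=2 -> substrate=3 bound=2 product=0
t=2: arr=0 -> substrate=1 bound=2 product=2
t=3: arr=0 -> substrate=1 bound=2 product=2
t=4: arr=0 -> substrate=0 bound=1 product=4
t=5: arr=0 -> substrate=0 bound=1 product=4
t=6: arr=3 -> substrate=1 bound=2 product=5
t=7: arr=3 -> substrate=4 bound=2 product=5
t=8: arr=0 -> substrate=2 bound=2 product=7
t=9: arr=0 -> substrate=2 bound=2 product=7
t=10: arr=3 -> substrate=3 bound=2 product=9
t=11: arr=1 -> substrate=4 bound=2 product=9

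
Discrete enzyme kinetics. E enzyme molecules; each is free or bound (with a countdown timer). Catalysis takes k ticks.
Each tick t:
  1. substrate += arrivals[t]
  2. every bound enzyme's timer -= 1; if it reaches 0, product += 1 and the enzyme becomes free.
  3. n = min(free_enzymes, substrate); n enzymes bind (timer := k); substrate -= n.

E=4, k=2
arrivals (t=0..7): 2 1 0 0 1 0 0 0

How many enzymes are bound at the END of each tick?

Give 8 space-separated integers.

Answer: 2 3 1 0 1 1 0 0

Derivation:
t=0: arr=2 -> substrate=0 bound=2 product=0
t=1: arr=1 -> substrate=0 bound=3 product=0
t=2: arr=0 -> substrate=0 bound=1 product=2
t=3: arr=0 -> substrate=0 bound=0 product=3
t=4: arr=1 -> substrate=0 bound=1 product=3
t=5: arr=0 -> substrate=0 bound=1 product=3
t=6: arr=0 -> substrate=0 bound=0 product=4
t=7: arr=0 -> substrate=0 bound=0 product=4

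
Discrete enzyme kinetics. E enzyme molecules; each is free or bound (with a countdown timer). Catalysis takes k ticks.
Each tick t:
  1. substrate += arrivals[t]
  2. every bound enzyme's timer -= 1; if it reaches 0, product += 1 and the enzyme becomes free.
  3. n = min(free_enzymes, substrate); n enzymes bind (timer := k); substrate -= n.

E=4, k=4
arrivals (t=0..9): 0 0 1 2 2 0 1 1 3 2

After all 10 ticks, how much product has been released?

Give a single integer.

t=0: arr=0 -> substrate=0 bound=0 product=0
t=1: arr=0 -> substrate=0 bound=0 product=0
t=2: arr=1 -> substrate=0 bound=1 product=0
t=3: arr=2 -> substrate=0 bound=3 product=0
t=4: arr=2 -> substrate=1 bound=4 product=0
t=5: arr=0 -> substrate=1 bound=4 product=0
t=6: arr=1 -> substrate=1 bound=4 product=1
t=7: arr=1 -> substrate=0 bound=4 product=3
t=8: arr=3 -> substrate=2 bound=4 product=4
t=9: arr=2 -> substrate=4 bound=4 product=4

Answer: 4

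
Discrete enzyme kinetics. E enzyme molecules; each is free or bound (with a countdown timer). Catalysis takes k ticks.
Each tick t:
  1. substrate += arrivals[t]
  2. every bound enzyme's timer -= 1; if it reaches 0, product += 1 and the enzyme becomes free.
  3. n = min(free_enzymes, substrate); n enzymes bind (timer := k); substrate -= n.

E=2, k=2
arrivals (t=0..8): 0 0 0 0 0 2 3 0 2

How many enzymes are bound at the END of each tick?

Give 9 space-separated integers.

Answer: 0 0 0 0 0 2 2 2 2

Derivation:
t=0: arr=0 -> substrate=0 bound=0 product=0
t=1: arr=0 -> substrate=0 bound=0 product=0
t=2: arr=0 -> substrate=0 bound=0 product=0
t=3: arr=0 -> substrate=0 bound=0 product=0
t=4: arr=0 -> substrate=0 bound=0 product=0
t=5: arr=2 -> substrate=0 bound=2 product=0
t=6: arr=3 -> substrate=3 bound=2 product=0
t=7: arr=0 -> substrate=1 bound=2 product=2
t=8: arr=2 -> substrate=3 bound=2 product=2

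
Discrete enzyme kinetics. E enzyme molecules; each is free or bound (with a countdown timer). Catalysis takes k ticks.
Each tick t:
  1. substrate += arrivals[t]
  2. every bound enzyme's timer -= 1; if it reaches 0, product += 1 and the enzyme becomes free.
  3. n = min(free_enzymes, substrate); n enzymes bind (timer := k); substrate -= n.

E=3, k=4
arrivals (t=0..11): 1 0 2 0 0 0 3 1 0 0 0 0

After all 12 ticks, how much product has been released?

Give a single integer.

Answer: 6

Derivation:
t=0: arr=1 -> substrate=0 bound=1 product=0
t=1: arr=0 -> substrate=0 bound=1 product=0
t=2: arr=2 -> substrate=0 bound=3 product=0
t=3: arr=0 -> substrate=0 bound=3 product=0
t=4: arr=0 -> substrate=0 bound=2 product=1
t=5: arr=0 -> substrate=0 bound=2 product=1
t=6: arr=3 -> substrate=0 bound=3 product=3
t=7: arr=1 -> substrate=1 bound=3 product=3
t=8: arr=0 -> substrate=1 bound=3 product=3
t=9: arr=0 -> substrate=1 bound=3 product=3
t=10: arr=0 -> substrate=0 bound=1 product=6
t=11: arr=0 -> substrate=0 bound=1 product=6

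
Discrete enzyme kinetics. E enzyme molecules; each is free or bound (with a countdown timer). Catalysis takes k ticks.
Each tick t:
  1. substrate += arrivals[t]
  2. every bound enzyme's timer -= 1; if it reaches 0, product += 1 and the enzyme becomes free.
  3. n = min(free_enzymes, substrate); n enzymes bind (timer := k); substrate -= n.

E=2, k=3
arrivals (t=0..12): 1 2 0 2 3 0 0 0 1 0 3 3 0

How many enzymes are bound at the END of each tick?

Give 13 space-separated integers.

Answer: 1 2 2 2 2 2 2 2 2 2 2 2 2

Derivation:
t=0: arr=1 -> substrate=0 bound=1 product=0
t=1: arr=2 -> substrate=1 bound=2 product=0
t=2: arr=0 -> substrate=1 bound=2 product=0
t=3: arr=2 -> substrate=2 bound=2 product=1
t=4: arr=3 -> substrate=4 bound=2 product=2
t=5: arr=0 -> substrate=4 bound=2 product=2
t=6: arr=0 -> substrate=3 bound=2 product=3
t=7: arr=0 -> substrate=2 bound=2 product=4
t=8: arr=1 -> substrate=3 bound=2 product=4
t=9: arr=0 -> substrate=2 bound=2 product=5
t=10: arr=3 -> substrate=4 bound=2 product=6
t=11: arr=3 -> substrate=7 bound=2 product=6
t=12: arr=0 -> substrate=6 bound=2 product=7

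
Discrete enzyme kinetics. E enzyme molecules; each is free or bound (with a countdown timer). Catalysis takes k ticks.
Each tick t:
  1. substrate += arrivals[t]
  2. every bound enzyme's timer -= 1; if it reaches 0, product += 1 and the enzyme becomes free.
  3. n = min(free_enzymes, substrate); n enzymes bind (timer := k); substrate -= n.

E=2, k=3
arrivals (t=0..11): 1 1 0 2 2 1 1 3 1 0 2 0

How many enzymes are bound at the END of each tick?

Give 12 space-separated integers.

t=0: arr=1 -> substrate=0 bound=1 product=0
t=1: arr=1 -> substrate=0 bound=2 product=0
t=2: arr=0 -> substrate=0 bound=2 product=0
t=3: arr=2 -> substrate=1 bound=2 product=1
t=4: arr=2 -> substrate=2 bound=2 product=2
t=5: arr=1 -> substrate=3 bound=2 product=2
t=6: arr=1 -> substrate=3 bound=2 product=3
t=7: arr=3 -> substrate=5 bound=2 product=4
t=8: arr=1 -> substrate=6 bound=2 product=4
t=9: arr=0 -> substrate=5 bound=2 product=5
t=10: arr=2 -> substrate=6 bound=2 product=6
t=11: arr=0 -> substrate=6 bound=2 product=6

Answer: 1 2 2 2 2 2 2 2 2 2 2 2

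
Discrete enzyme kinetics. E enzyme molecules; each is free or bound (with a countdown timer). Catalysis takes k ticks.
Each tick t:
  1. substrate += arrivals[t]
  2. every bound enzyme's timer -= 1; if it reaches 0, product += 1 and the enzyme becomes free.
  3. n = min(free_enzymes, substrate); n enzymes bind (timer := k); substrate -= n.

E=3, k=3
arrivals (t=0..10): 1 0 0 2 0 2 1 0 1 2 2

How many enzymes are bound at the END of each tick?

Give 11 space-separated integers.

Answer: 1 1 1 2 2 3 3 3 3 3 3

Derivation:
t=0: arr=1 -> substrate=0 bound=1 product=0
t=1: arr=0 -> substrate=0 bound=1 product=0
t=2: arr=0 -> substrate=0 bound=1 product=0
t=3: arr=2 -> substrate=0 bound=2 product=1
t=4: arr=0 -> substrate=0 bound=2 product=1
t=5: arr=2 -> substrate=1 bound=3 product=1
t=6: arr=1 -> substrate=0 bound=3 product=3
t=7: arr=0 -> substrate=0 bound=3 product=3
t=8: arr=1 -> substrate=0 bound=3 product=4
t=9: arr=2 -> substrate=0 bound=3 product=6
t=10: arr=2 -> substrate=2 bound=3 product=6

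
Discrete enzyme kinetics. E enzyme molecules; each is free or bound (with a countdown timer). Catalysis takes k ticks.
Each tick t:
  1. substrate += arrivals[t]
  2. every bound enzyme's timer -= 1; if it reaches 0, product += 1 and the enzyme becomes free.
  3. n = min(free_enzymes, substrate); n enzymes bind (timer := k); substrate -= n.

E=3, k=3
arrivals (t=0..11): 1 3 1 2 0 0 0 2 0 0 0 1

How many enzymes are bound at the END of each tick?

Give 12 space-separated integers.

t=0: arr=1 -> substrate=0 bound=1 product=0
t=1: arr=3 -> substrate=1 bound=3 product=0
t=2: arr=1 -> substrate=2 bound=3 product=0
t=3: arr=2 -> substrate=3 bound=3 product=1
t=4: arr=0 -> substrate=1 bound=3 product=3
t=5: arr=0 -> substrate=1 bound=3 product=3
t=6: arr=0 -> substrate=0 bound=3 product=4
t=7: arr=2 -> substrate=0 bound=3 product=6
t=8: arr=0 -> substrate=0 bound=3 product=6
t=9: arr=0 -> substrate=0 bound=2 product=7
t=10: arr=0 -> substrate=0 bound=0 product=9
t=11: arr=1 -> substrate=0 bound=1 product=9

Answer: 1 3 3 3 3 3 3 3 3 2 0 1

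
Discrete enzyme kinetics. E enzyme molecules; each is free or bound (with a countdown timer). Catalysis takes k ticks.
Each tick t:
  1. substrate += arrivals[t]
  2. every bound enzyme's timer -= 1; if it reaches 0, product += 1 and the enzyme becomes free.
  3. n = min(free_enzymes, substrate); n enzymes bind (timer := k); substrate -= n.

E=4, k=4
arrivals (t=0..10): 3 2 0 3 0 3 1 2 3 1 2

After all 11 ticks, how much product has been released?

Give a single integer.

t=0: arr=3 -> substrate=0 bound=3 product=0
t=1: arr=2 -> substrate=1 bound=4 product=0
t=2: arr=0 -> substrate=1 bound=4 product=0
t=3: arr=3 -> substrate=4 bound=4 product=0
t=4: arr=0 -> substrate=1 bound=4 product=3
t=5: arr=3 -> substrate=3 bound=4 product=4
t=6: arr=1 -> substrate=4 bound=4 product=4
t=7: arr=2 -> substrate=6 bound=4 product=4
t=8: arr=3 -> substrate=6 bound=4 product=7
t=9: arr=1 -> substrate=6 bound=4 product=8
t=10: arr=2 -> substrate=8 bound=4 product=8

Answer: 8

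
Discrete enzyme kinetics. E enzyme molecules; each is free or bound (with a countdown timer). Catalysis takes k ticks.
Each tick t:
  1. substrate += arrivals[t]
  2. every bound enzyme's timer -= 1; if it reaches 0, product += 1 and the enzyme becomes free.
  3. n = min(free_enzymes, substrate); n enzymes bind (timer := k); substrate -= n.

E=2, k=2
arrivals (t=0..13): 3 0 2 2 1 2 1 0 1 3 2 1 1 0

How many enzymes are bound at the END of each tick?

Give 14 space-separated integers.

t=0: arr=3 -> substrate=1 bound=2 product=0
t=1: arr=0 -> substrate=1 bound=2 product=0
t=2: arr=2 -> substrate=1 bound=2 product=2
t=3: arr=2 -> substrate=3 bound=2 product=2
t=4: arr=1 -> substrate=2 bound=2 product=4
t=5: arr=2 -> substrate=4 bound=2 product=4
t=6: arr=1 -> substrate=3 bound=2 product=6
t=7: arr=0 -> substrate=3 bound=2 product=6
t=8: arr=1 -> substrate=2 bound=2 product=8
t=9: arr=3 -> substrate=5 bound=2 product=8
t=10: arr=2 -> substrate=5 bound=2 product=10
t=11: arr=1 -> substrate=6 bound=2 product=10
t=12: arr=1 -> substrate=5 bound=2 product=12
t=13: arr=0 -> substrate=5 bound=2 product=12

Answer: 2 2 2 2 2 2 2 2 2 2 2 2 2 2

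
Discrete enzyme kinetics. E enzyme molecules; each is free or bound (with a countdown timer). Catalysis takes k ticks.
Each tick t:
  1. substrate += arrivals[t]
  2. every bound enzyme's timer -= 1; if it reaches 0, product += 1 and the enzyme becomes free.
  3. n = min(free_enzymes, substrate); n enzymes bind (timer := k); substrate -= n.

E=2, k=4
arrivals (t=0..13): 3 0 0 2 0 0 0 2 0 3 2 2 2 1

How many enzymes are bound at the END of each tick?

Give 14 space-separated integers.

t=0: arr=3 -> substrate=1 bound=2 product=0
t=1: arr=0 -> substrate=1 bound=2 product=0
t=2: arr=0 -> substrate=1 bound=2 product=0
t=3: arr=2 -> substrate=3 bound=2 product=0
t=4: arr=0 -> substrate=1 bound=2 product=2
t=5: arr=0 -> substrate=1 bound=2 product=2
t=6: arr=0 -> substrate=1 bound=2 product=2
t=7: arr=2 -> substrate=3 bound=2 product=2
t=8: arr=0 -> substrate=1 bound=2 product=4
t=9: arr=3 -> substrate=4 bound=2 product=4
t=10: arr=2 -> substrate=6 bound=2 product=4
t=11: arr=2 -> substrate=8 bound=2 product=4
t=12: arr=2 -> substrate=8 bound=2 product=6
t=13: arr=1 -> substrate=9 bound=2 product=6

Answer: 2 2 2 2 2 2 2 2 2 2 2 2 2 2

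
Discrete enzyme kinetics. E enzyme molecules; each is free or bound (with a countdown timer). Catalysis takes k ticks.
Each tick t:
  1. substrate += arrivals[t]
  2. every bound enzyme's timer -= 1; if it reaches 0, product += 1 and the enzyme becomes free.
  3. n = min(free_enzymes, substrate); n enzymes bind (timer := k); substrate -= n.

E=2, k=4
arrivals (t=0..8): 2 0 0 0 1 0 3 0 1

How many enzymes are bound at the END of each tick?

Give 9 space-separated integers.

Answer: 2 2 2 2 1 1 2 2 2

Derivation:
t=0: arr=2 -> substrate=0 bound=2 product=0
t=1: arr=0 -> substrate=0 bound=2 product=0
t=2: arr=0 -> substrate=0 bound=2 product=0
t=3: arr=0 -> substrate=0 bound=2 product=0
t=4: arr=1 -> substrate=0 bound=1 product=2
t=5: arr=0 -> substrate=0 bound=1 product=2
t=6: arr=3 -> substrate=2 bound=2 product=2
t=7: arr=0 -> substrate=2 bound=2 product=2
t=8: arr=1 -> substrate=2 bound=2 product=3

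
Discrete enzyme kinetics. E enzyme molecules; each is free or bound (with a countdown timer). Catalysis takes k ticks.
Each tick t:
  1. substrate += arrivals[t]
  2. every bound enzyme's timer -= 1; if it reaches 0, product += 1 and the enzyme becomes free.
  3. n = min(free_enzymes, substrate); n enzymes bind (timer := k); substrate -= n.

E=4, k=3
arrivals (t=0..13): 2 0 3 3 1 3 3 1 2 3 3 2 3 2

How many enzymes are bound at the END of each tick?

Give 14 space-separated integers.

t=0: arr=2 -> substrate=0 bound=2 product=0
t=1: arr=0 -> substrate=0 bound=2 product=0
t=2: arr=3 -> substrate=1 bound=4 product=0
t=3: arr=3 -> substrate=2 bound=4 product=2
t=4: arr=1 -> substrate=3 bound=4 product=2
t=5: arr=3 -> substrate=4 bound=4 product=4
t=6: arr=3 -> substrate=5 bound=4 product=6
t=7: arr=1 -> substrate=6 bound=4 product=6
t=8: arr=2 -> substrate=6 bound=4 product=8
t=9: arr=3 -> substrate=7 bound=4 product=10
t=10: arr=3 -> substrate=10 bound=4 product=10
t=11: arr=2 -> substrate=10 bound=4 product=12
t=12: arr=3 -> substrate=11 bound=4 product=14
t=13: arr=2 -> substrate=13 bound=4 product=14

Answer: 2 2 4 4 4 4 4 4 4 4 4 4 4 4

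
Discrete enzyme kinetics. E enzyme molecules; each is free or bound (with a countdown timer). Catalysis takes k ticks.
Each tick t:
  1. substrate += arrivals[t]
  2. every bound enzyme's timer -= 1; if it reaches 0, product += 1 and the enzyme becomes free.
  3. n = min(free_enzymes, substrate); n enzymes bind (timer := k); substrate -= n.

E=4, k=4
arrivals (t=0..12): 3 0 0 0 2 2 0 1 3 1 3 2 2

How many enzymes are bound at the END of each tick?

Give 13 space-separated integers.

Answer: 3 3 3 3 2 4 4 4 4 4 4 4 4

Derivation:
t=0: arr=3 -> substrate=0 bound=3 product=0
t=1: arr=0 -> substrate=0 bound=3 product=0
t=2: arr=0 -> substrate=0 bound=3 product=0
t=3: arr=0 -> substrate=0 bound=3 product=0
t=4: arr=2 -> substrate=0 bound=2 product=3
t=5: arr=2 -> substrate=0 bound=4 product=3
t=6: arr=0 -> substrate=0 bound=4 product=3
t=7: arr=1 -> substrate=1 bound=4 product=3
t=8: arr=3 -> substrate=2 bound=4 product=5
t=9: arr=1 -> substrate=1 bound=4 product=7
t=10: arr=3 -> substrate=4 bound=4 product=7
t=11: arr=2 -> substrate=6 bound=4 product=7
t=12: arr=2 -> substrate=6 bound=4 product=9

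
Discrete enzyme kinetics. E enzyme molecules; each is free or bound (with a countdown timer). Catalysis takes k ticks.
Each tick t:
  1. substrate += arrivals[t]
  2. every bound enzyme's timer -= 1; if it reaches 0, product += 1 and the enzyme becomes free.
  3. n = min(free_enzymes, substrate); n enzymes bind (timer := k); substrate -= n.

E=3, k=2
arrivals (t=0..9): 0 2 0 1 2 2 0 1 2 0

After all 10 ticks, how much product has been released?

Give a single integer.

Answer: 8

Derivation:
t=0: arr=0 -> substrate=0 bound=0 product=0
t=1: arr=2 -> substrate=0 bound=2 product=0
t=2: arr=0 -> substrate=0 bound=2 product=0
t=3: arr=1 -> substrate=0 bound=1 product=2
t=4: arr=2 -> substrate=0 bound=3 product=2
t=5: arr=2 -> substrate=1 bound=3 product=3
t=6: arr=0 -> substrate=0 bound=2 product=5
t=7: arr=1 -> substrate=0 bound=2 product=6
t=8: arr=2 -> substrate=0 bound=3 product=7
t=9: arr=0 -> substrate=0 bound=2 product=8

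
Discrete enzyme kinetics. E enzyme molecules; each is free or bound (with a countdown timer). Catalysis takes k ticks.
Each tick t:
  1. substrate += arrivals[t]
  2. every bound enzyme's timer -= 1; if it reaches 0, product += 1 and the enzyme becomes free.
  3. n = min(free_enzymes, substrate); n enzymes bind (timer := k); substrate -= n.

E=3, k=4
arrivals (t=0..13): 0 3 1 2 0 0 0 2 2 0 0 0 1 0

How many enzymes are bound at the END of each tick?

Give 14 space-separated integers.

t=0: arr=0 -> substrate=0 bound=0 product=0
t=1: arr=3 -> substrate=0 bound=3 product=0
t=2: arr=1 -> substrate=1 bound=3 product=0
t=3: arr=2 -> substrate=3 bound=3 product=0
t=4: arr=0 -> substrate=3 bound=3 product=0
t=5: arr=0 -> substrate=0 bound=3 product=3
t=6: arr=0 -> substrate=0 bound=3 product=3
t=7: arr=2 -> substrate=2 bound=3 product=3
t=8: arr=2 -> substrate=4 bound=3 product=3
t=9: arr=0 -> substrate=1 bound=3 product=6
t=10: arr=0 -> substrate=1 bound=3 product=6
t=11: arr=0 -> substrate=1 bound=3 product=6
t=12: arr=1 -> substrate=2 bound=3 product=6
t=13: arr=0 -> substrate=0 bound=2 product=9

Answer: 0 3 3 3 3 3 3 3 3 3 3 3 3 2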